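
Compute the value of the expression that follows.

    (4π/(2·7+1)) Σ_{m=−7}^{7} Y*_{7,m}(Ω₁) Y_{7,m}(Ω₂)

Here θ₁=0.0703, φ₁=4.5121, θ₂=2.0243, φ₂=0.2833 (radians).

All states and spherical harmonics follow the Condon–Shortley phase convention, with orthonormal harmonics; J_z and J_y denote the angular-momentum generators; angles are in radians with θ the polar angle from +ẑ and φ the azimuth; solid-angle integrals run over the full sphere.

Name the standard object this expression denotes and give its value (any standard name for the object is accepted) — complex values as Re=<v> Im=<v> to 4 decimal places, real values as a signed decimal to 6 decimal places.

Legendre polynomial (addition theorem), -0.149976

This sum is the spherical-harmonic addition theorem: it equals the Legendre polynomial P_l(cos γ) of the angle γ between the two directions.
Addition theorem: P_7(cos γ) = (4π/15) Σ_m Y*_{lm}(Ω₁) Y_{lm}(Ω₂), m = −7…7:
  [-7]  conj(Y_{7,-7})(Ω₁) = 0.00000 + 0.00000j ; Y_{7,-7}(Ω₂) = -0.09504 - 0.21729j ; Δ = -0.00000 - 0.00000j
  [-6]  conj(Y_{7,-6})(Ω₁) = -0.00000 + 0.00000j ; Y_{7,-6}(Ω₂) = 0.05564 + 0.42890j ; Δ = -0.00000 - 0.00000j
  [-5]  conj(Y_{7,-5})(Ω₁) = -0.00001 - 0.00000j ; Y_{7,-5}(Ω₂) = 0.04949 - 0.31822j ; Δ = -0.00000 + 0.00000j
  [-4]  conj(Y_{7,-4})(Ω₁) = 0.00012 - 0.00013j ; Y_{7,-4}(Ω₂) = 0.04490 - 0.09597j ; Δ = -0.00001 - 0.00002j
  [-3]  conj(Y_{7,-3})(Ω₁) = 0.00171 + 0.00250j ; Y_{7,-3}(Ω₂) = -0.23338 + 0.26561j ; Δ = -0.00106 - 0.00013j
  [-2]  conj(Y_{7,-2})(Ω₁) = -0.03342 + 0.01415j ; Y_{7,-2}(Ω₂) = 0.03952 - 0.02514j ; Δ = -0.00096 + 0.00140j
  [-1]  conj(Y_{7,-1})(Ω₁) = -0.05524 - 0.27212j ; Y_{7,-1}(Ω₂) = 0.31474 - 0.09163j ; Δ = -0.04232 - 0.08058j
  [+0]  conj(Y_{7,0})(Ω₁) = 1.01824 + 0.00000j ; Y_{7,0}(Ω₂) = -0.08869 + 0.00000j ; Δ = -0.09031 + 0.00000j
  [+1]  conj(Y_{7,1})(Ω₁) = 0.05524 - 0.27212j ; Y_{7,1}(Ω₂) = -0.31474 - 0.09163j ; Δ = -0.04232 + 0.08058j
  [+2]  conj(Y_{7,2})(Ω₁) = -0.03342 - 0.01415j ; Y_{7,2}(Ω₂) = 0.03952 + 0.02514j ; Δ = -0.00096 - 0.00140j
  [+3]  conj(Y_{7,3})(Ω₁) = -0.00171 + 0.00250j ; Y_{7,3}(Ω₂) = 0.23338 + 0.26561j ; Δ = -0.00106 + 0.00013j
  [+4]  conj(Y_{7,4})(Ω₁) = 0.00012 + 0.00013j ; Y_{7,4}(Ω₂) = 0.04490 + 0.09597j ; Δ = -0.00001 + 0.00002j
  [+5]  conj(Y_{7,5})(Ω₁) = 0.00001 - 0.00000j ; Y_{7,5}(Ω₂) = -0.04949 - 0.31822j ; Δ = -0.00000 - 0.00000j
  [+6]  conj(Y_{7,6})(Ω₁) = -0.00000 - 0.00000j ; Y_{7,6}(Ω₂) = 0.05564 - 0.42890j ; Δ = -0.00000 + 0.00000j
  [+7]  conj(Y_{7,7})(Ω₁) = -0.00000 + 0.00000j ; Y_{7,7}(Ω₂) = 0.09504 - 0.21729j ; Δ = -0.00000 + 0.00000j
Total Σ_m = -0.17902 - 0.00000j. Multiply by 0.837758: -0.14998 - 0.00000j. P_7(cos γ) = -0.149976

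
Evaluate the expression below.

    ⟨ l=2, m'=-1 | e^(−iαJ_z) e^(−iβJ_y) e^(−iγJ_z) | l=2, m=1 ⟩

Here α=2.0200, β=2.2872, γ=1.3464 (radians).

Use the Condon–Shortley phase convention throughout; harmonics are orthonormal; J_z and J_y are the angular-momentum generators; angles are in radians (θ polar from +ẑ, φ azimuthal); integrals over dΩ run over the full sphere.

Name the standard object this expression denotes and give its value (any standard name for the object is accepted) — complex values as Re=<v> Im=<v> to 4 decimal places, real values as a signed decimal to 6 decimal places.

This is a Wigner D-matrix element — the rotation-matrix element ⟨l m'| R(α,β,γ) |l m⟩ in the angular-momentum basis.
First d^2_{-1,1}(β=2.2872), then the phase factors e^{-i(-1)α} and e^{-i(1)γ}:
Half-angle: c=0.414321, s=0.910131. N=√(1·6·6·1)=6.000000
k∈{2,3} keeps every argument non-negative
  k=2: (−1)^0·6.0000/(2)·0.4143^2·0.9101^2 = +0.426582
  k=3: (−1)^1·6.0000/(6)·0.4143^0·0.9101^4 = -0.686144
d^2_{-1,1}(2.2872) = +0.426582 -0.686144 = -0.259563
Attach z-rotation phases: D = e^{-i(-1)(2.0200)}·(-0.259563)·e^{-i(1)(1.3464)} = -0.202869-0.161916i

Wigner D-matrix element, Re=-0.2029 Im=-0.1619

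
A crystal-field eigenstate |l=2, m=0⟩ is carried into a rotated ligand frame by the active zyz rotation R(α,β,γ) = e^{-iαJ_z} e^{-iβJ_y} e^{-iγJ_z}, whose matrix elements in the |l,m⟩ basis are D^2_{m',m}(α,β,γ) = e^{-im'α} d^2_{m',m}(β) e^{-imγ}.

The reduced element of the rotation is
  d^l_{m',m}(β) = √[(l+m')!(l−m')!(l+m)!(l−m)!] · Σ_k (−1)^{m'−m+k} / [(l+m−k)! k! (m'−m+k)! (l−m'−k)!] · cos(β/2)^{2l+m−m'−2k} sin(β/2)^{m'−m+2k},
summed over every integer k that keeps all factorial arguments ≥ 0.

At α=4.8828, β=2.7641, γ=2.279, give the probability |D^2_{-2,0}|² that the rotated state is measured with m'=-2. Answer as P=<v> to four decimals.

P=0.0069

D^2_{-2,0}(4.8828,2.7641,2.2790) = e^{-i·-2·4.8828}·d^2_{-2,0}(2.7641)·e^{-i·0·2.2790}. Compute d first:
Half-angle: c=0.187628, s=0.982240. N=√(1·24·2·2)=9.797959
k: max(0,(0)−(-2))=2 … min(2+(0),2−(-2))=2
  k=2: (−1)^0·9.7980/(4)·0.1876^2·0.9822^2 = +0.083196
d^2_{-2,0}(2.7641) = +0.083196
|D^2_{-2,0}|² = |d^2_{-2,0}(β)|² = (+0.083196)² = 0.006922 (the z-rotation phases have unit modulus)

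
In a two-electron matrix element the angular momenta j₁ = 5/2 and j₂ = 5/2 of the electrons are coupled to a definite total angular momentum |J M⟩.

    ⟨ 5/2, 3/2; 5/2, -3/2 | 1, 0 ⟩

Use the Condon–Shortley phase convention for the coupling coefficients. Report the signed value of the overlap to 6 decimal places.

−√(9/70) ≈ -0.358569

triangle: 4!*1!*1!/7! = 24/5040
(j±m)!: 4!*1!*1!*4!*1!*1! = 576
prefactor² = (2J+1)*Δ*N² = 288/35
  k=0: +1/(0!*4!*1!*1!*0!*0!) = 1/24
  k=1: −1/(1!*3!*0!*0!*1!*1!) = -1/6
Σ = -1/8  ⇒  CG² = 288/35*(-1/8)² = 9/70
CG = −√(9/70) = -0.358569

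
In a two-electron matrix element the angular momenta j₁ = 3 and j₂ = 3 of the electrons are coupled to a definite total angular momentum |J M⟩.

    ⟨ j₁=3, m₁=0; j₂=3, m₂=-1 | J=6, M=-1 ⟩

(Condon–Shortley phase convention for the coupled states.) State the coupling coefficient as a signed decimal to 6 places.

+√(25/66) = +0.615457

√[13·0!6!6!/13! · 3!3!2!4!5!7!] = √(12441600/11)
  +(−1)^0/∏(0,0,3,2,3,4)! = 1/1728  (running 1/1728)
⟨..|..⟩ = √(12441600/11)·(1/1728) = +0.615457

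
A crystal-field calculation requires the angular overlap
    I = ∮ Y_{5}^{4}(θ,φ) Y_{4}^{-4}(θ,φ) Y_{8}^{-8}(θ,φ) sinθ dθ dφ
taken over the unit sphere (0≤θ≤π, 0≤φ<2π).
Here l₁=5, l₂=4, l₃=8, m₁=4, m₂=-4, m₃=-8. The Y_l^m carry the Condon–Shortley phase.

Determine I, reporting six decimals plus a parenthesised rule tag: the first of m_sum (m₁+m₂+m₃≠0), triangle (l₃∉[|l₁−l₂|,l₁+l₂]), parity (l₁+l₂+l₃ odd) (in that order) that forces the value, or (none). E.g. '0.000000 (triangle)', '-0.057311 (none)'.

4 − 4 − 8 = -8 ≠ 0: azimuthal integral kills it; I = 0

0.000000 (m_sum)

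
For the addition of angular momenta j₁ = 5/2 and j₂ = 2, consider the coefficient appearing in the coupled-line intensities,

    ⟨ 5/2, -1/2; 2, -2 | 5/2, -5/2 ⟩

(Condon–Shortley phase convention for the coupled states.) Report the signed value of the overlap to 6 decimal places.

+√(3/14) ≈ +0.462910

triangle: 2!*3!*2!/8! = 24/40320
(j±m)!: 2!*3!*0!*4!*0!*5! = 34560
prefactor² = (2J+1)*Δ*N² = 864/7
  k=0: +1/(0!*2!*3!*0!*0!*2!) = 1/24
Σ = 1/24  ⇒  CG² = 864/7*(1/24)² = 3/14
CG = +√(3/14) = +0.462910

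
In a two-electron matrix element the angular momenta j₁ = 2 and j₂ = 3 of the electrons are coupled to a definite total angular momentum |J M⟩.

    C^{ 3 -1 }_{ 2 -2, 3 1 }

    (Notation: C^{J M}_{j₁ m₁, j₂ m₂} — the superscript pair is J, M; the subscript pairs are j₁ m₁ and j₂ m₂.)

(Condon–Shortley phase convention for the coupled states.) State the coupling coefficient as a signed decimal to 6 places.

√[7·2!2!4!/9! · 0!4!4!2!2!4!] = √(512/5)
  +(−1)^2/∏(2,0,2,2,0,2)! = 1/16  (running 1/16)
⟨..|..⟩ = √(512/5)·(1/16) = +0.632456

+0.632456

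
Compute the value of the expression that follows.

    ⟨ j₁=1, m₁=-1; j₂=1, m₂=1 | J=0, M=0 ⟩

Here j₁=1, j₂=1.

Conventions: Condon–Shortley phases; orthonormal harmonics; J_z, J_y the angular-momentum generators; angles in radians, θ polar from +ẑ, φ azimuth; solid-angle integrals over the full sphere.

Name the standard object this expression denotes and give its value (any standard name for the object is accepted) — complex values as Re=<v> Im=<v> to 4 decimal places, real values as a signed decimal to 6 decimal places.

This is a Clebsch–Gordan (vector-coupling) coefficient.
√[1·2!0!0!/3! · 0!2!2!0!0!0!] = √(4/3)
  +(−1)^2/∏(2,0,0,0,0,0)! = 1/2  (running 1/2)
⟨..|..⟩ = √(4/3)·(1/2) = +0.577350

Clebsch–Gordan coefficient, +√(1/3) ≈ +0.577350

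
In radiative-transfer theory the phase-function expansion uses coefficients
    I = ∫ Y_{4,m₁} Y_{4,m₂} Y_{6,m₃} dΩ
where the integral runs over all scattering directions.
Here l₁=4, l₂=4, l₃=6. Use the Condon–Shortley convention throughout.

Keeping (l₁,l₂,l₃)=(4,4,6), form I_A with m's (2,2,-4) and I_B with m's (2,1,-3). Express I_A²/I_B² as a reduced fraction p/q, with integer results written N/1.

Same 4,4,6: normalisation and zero-m 3j drop out of the ratio.
A: Δ: 2! 6! 6! / 15! → 1/1261260; sum: t=0:+1/69120 t=1:−1/14400 t=2:+1/69120 = -7/172800; 3j²(4 4 6; 2 2 -4) = Δ·Π!·Σ² = 14/715  (sign -1)
B: Δ: 2! 6! 6! / 15! → 1/1261260; sum: t=0:+1/11520 t=1:−1/5760 t=2:+1/51840 = -7/103680; 3j²(4 4 6; 2 1 -3) = Δ·Π!·Σ² = 7/858  (sign +1)
I_A²/I_B² = (14/715)/(7/858) = 12/5

12/5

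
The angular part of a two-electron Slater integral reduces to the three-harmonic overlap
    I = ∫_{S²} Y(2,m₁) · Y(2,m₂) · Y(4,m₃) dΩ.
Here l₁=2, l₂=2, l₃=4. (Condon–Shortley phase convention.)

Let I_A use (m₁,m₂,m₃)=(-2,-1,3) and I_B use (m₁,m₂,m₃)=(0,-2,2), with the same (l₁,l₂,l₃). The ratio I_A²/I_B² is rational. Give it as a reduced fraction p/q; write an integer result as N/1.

l's match ⇒ only the (l;m) 3-j factors differ between A and B.
A: triangle coeff Δ(2,2,4) = 1/630; Σ_t [0,0]: t=0:+1/144 = 1/144; (3j)²=1/18 [(2 2 4; -2 -1 3)], sign=-1
B: triangle coeff Δ(2,2,4) = 1/630; Σ_t [0,0]: t=0:+1/96 = 1/96; (3j)²=1/42 [(2 2 4; 0 -2 2)], sign=+1
I_A²/I_B² = (1/18)/(1/42) = 7/3

7/3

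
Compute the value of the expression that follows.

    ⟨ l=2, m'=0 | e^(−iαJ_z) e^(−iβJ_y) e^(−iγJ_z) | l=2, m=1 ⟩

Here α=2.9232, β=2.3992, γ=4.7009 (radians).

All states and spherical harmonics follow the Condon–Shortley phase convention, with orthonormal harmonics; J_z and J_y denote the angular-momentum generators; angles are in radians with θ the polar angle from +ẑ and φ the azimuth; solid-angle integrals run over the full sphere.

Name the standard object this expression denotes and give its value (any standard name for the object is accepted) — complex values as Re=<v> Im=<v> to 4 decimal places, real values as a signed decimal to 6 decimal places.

Wigner D-matrix element, Re=0.0070 Im=-0.6101

This is a Wigner D-matrix element — the rotation-matrix element ⟨l m'| R(α,β,γ) |l m⟩ in the angular-momentum basis.
First d^2_{0,1}(β=2.3992), then the phase factors e^{-i(0)α} and e^{-i(1)γ}:
Half-angle: c=0.362731, s=0.931894. N=√(2·2·6·1)=4.898979
k∈{1,2} keeps every argument non-negative
  k=1: (−1)^0·4.8990/(2)·0.3627^3·0.9319^1 = +0.108942
  k=2: (−1)^1·4.8990/(2)·0.3627^1·0.9319^3 = -0.719050
d^2_{0,1}(2.3992) = +0.108942 -0.719050 = -0.610109
Phases: e^{-i·(0)·2.9232}=+1.000000+0.000000i, e^{-i·(1)·4.7009}=-0.011489+0.999934i ⇒ D=+0.007009-0.610068i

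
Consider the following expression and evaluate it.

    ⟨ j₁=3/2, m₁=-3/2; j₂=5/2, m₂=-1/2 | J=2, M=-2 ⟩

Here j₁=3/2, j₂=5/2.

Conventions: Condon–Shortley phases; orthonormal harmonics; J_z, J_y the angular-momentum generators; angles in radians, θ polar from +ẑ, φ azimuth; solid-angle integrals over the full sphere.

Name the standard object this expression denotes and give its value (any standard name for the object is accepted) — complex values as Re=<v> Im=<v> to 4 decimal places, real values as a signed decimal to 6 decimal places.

Clebsch–Gordan coefficient, +√(1/7) ≈ +0.377964

This is a Clebsch–Gordan (vector-coupling) coefficient.
j₁+j₂−J=2  J+j₁−j₂=1  J−j₁+j₂=3  j₁+j₂+J+1=7
(j₁±m₁, j₂±m₂, J±M) = (0,3,2,3,0,4)
P² = 144/7
sum k=2..2:
  [2] +1/12 = 1/12
S = 1/12
C² = P²·S² = 1/7 ; C = +0.377964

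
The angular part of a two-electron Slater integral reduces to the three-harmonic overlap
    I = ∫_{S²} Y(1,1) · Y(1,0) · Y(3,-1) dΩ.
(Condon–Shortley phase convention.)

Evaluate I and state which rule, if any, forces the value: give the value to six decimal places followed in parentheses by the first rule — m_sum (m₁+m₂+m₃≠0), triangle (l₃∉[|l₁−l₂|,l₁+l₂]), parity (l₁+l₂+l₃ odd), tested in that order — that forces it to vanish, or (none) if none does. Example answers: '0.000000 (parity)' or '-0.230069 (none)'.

0.000000 (triangle)

l₃=3 ∉ [0,2] — triangle fails ⇒ I = 0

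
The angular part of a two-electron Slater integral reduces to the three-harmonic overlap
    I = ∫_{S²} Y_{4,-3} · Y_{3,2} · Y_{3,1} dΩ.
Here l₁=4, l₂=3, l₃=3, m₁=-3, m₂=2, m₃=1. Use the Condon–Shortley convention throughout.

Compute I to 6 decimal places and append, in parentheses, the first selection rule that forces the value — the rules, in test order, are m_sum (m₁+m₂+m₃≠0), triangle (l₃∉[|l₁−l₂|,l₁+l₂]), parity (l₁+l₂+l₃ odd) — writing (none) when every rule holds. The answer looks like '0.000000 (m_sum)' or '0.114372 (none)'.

Rules hold: Σm=0, L=10 even, 1≤3≤7.
N = 9·7·7 = 441
Δ = 4!·4!·2!/11! = 1/34650
Racah Σ t=1..3: t=1:−1/72 t=2:+1/16 t=3:−1/72 = 5/144
⇒ 3j(4 3 3; 0 0 0)² = 2/77, sgn -1
Racah Σ t=3..4: t=3:−1/288 t=4:+1/144 = 1/288
⇒ 3j(4 3 3; -3 2 1)² = 1/99, sgn +1
4πI² = N·(3j₀)²·(3jₘ)² = 14/121
I = -1·√(0.115702/4π) = -0.09595473
No selection rule forces the value: the integral is nonzero (none).

-0.095955 (none)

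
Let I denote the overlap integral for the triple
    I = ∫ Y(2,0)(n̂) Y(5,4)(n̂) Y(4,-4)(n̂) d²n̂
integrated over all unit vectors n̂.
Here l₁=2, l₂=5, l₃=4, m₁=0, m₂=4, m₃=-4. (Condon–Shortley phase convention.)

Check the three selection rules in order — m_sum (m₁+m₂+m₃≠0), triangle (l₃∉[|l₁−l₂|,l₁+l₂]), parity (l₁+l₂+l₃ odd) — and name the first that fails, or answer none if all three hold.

m₁+m₂+m₃ = 0 + 4 − 4 = 0  ✓
triangle: |2−5|=3 ≤ l₃=4 ≤ 2+5=7  ✓
parity: l₁+l₂+l₃ = 11 is odd  ✗

parity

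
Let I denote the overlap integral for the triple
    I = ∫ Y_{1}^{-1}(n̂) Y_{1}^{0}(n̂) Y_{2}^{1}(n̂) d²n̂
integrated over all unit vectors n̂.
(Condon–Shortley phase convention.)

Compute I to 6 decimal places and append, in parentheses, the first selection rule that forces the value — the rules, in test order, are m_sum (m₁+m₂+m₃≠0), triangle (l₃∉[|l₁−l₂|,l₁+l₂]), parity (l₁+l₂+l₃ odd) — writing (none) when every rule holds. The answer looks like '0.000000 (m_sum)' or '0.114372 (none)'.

m-sum 0 ✓  L=4 even ✓  0≤2≤2 ✓
Π(2lᵢ+1) = 3×3×5 = 45
triangle coeff Δ(1,1,2) = 1/30
Σ_t [0,0]: t=0:+1/1 = 1/1
(3j)²=2/15 [(1 1 2; 0 0 0)], sign=+1
Σ_t [0,0]: t=0:+1/2 = 1/2
(3j)²=1/10 [(1 1 2; -1 0 1)], sign=-1
⇒ 4πI² = 3/5
I = (-1)√(3/5/(4π)) = -0.21850969
No selection rule forces the value: the integral is nonzero (none).

-0.218510 (none)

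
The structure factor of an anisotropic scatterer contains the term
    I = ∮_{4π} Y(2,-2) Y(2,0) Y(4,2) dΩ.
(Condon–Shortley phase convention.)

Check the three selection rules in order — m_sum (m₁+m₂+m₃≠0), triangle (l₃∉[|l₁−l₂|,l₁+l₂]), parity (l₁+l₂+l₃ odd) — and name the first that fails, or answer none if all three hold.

none

Σmᵢ = 0  ✓
l₃∈[|l₁−l₂|,l₁+l₂]=[0,4], have l₃=4  ✓
Σlᵢ = 8 ⇒ even  ✓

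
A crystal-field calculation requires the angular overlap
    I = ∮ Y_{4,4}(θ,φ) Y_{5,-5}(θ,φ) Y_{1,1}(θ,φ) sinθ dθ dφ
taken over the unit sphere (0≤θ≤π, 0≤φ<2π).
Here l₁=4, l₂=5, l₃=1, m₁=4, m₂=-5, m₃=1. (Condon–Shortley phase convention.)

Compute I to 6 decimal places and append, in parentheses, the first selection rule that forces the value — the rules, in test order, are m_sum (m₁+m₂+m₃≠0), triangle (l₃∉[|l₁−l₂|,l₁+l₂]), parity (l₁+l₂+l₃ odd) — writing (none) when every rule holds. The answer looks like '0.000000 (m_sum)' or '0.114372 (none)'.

-0.329416 (none)

Rules hold: Σm=0, L=10 even, 1≤1≤9.
N = 9·11·3 = 297
Δ = 8!·0!·2!/11! = 1/495
Racah Σ t=4..4: t=4:+1/576 = 1/576
⇒ 3j(4 5 1; 0 0 0)² = 5/99, sgn -1
Racah Σ t=0..0: t=0:+1/80640 = 1/80640
⇒ 3j(4 5 1; 4 -5 1)² = 1/11, sgn +1
4πI² = N·(3j₀)²·(3jₘ)² = 15/11
I = -1·√(1.36364/4π) = -0.32941575
No selection rule forces the value: the integral is nonzero (none).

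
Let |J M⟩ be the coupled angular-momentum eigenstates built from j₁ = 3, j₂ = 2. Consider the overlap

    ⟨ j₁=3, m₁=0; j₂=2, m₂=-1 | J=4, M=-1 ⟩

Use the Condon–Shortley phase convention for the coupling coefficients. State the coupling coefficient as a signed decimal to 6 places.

j₁+j₂−J=1  J+j₁−j₂=5  J−j₁+j₂=3  j₁+j₂+J+1=10
(j₁±m₁, j₂±m₂, J±M) = (3,3,1,3,3,5)
P² = 1944/7
sum k=0..1:
  [0] +1/24 = 1/24
  [1] −1/72 = -1/72
S = 1/36
C² = P²·S² = 3/14 ; C = +0.462910

+0.462910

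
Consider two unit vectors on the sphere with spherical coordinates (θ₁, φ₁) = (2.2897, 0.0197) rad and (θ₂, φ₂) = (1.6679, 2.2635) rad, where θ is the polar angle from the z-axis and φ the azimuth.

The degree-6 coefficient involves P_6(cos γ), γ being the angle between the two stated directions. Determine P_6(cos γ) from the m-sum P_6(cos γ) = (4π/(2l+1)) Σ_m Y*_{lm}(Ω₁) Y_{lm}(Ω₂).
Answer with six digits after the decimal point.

Addition theorem: P_6(cos γ) = (4π/13) Σ_m Y*_{lm}(Ω₁) Y_{lm}(Ω₂), m = −6…6:
  m=-6: Y*=+0.087120+0.010346i  Y=+0.247913-0.398815i  product +0.025724-0.032180i
  m=-5: Y*=-0.264675-0.026155i  Y=-0.050135-0.150317i  product +0.009338+0.041096i
  m=-4: Y*=+0.430098+0.033962i  Y=+0.292575+0.113741i  product +0.121973+0.058856i
  m=-3: Y*=-0.323143-0.019120i  Y=+0.157641-0.087623i  product -0.052616+0.025301i
  m=-2: Y*=-0.110473-0.004355i  Y=-0.049582+0.264378i  product +0.006629-0.028991i
  m=-1: Y*=+0.368217+0.007255i  Y=+0.119852+0.144418i  product +0.043084+0.054047i
  m=+0: Y*=+0.008430-0.000000i  Y=-0.256863+0.000000i  product -0.002165+0.000000i
  m=+1: Y*=-0.368217+0.007255i  Y=-0.119852+0.144418i  product +0.043084-0.054047i
  m=+2: Y*=-0.110473+0.004355i  Y=-0.049582-0.264378i  product +0.006629+0.028991i
  m=+3: Y*=+0.323143-0.019120i  Y=-0.157641-0.087623i  product -0.052616-0.025301i
  m=+4: Y*=+0.430098-0.033962i  Y=+0.292575-0.113741i  product +0.121973-0.058856i
  m=+5: Y*=+0.264675-0.026155i  Y=+0.050135-0.150317i  product +0.009338-0.041096i
  m=+6: Y*=+0.087120-0.010346i  Y=+0.247913+0.398815i  product +0.025724+0.032180i
Σ over m = +0.306098+0.000000i; ×(4π/13) → +0.295888+0.000000i. Real part: 0.295888

0.295888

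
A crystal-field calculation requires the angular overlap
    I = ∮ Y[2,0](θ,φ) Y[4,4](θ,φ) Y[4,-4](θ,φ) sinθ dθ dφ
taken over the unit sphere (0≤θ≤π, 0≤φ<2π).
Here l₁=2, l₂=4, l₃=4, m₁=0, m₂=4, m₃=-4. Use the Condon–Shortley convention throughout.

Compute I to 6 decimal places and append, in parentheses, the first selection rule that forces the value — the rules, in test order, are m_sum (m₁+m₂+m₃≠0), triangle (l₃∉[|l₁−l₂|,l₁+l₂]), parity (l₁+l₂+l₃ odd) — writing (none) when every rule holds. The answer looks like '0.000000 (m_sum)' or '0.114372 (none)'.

Checks pass: Σm=0; 10 even; l₃=4∈[2,6].
(2·2+1)(2·4+1)(2·4+1) = 405
Δ: 2! 2! 6! / 11! → 1/13860
sum: t=0:+1/192 t=1:−1/36 t=2:+1/192 = -5/288
3j²(2 4 4; 0 0 0) = Δ·Π!·Σ² = 20/693  (sign -1)
sum: t=2:+1/2880 = 1/2880
3j²(2 4 4; 0 4 -4) = Δ·Π!·Σ² = 28/495  (sign +1)
combine: 4πI² = 405·20/693·28/495 = 80/121
take √, sign -1: I = -0.22937568
No selection rule forces the value: the integral is nonzero (none).

-0.229376 (none)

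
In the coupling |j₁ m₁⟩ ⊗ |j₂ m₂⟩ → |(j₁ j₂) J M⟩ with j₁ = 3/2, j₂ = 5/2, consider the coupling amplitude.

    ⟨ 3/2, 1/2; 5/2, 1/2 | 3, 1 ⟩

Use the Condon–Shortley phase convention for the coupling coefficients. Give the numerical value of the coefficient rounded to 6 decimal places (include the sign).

√[7·1!2!4!/8! · 2!1!3!2!4!2!] = √(48/5)
  +(−1)^0/∏(0,1,1,3,1,1)! = 1/6  (running 1/6)
  +(−1)^1/∏(1,0,0,2,2,2)! = -1/8  (running 1/24)
⟨..|..⟩ = √(48/5)·(1/24) = +0.129099

+0.129099  (= +√(1/60))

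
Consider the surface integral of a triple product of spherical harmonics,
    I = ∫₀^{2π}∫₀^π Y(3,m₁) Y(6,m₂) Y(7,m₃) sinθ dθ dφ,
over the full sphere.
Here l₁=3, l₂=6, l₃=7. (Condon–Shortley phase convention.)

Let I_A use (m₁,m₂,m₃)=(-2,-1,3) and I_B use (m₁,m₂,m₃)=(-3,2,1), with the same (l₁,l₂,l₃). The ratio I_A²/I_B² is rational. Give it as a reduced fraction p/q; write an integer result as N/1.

Same 3,6,7: normalisation and zero-m 3j drop out of the ratio.
A: Δ: 2! 4! 10! / 17! → 1/2042040; sum: t=1:−1/414720 t=2:+1/362880 = 1/2903040; 3j²(3 6 7; -2 -1 3) = Δ·Π!·Σ² = 25/68068  (sign +1)
B: Δ: 2! 4! 10! / 17! → 1/2042040; sum: t=2:+1/829440 = 1/829440; 3j²(3 6 7; -3 2 1) = Δ·Π!·Σ² = 35/2431  (sign +1)
I_A²/I_B² = (25/68068)/(35/2431) = 5/196

5/196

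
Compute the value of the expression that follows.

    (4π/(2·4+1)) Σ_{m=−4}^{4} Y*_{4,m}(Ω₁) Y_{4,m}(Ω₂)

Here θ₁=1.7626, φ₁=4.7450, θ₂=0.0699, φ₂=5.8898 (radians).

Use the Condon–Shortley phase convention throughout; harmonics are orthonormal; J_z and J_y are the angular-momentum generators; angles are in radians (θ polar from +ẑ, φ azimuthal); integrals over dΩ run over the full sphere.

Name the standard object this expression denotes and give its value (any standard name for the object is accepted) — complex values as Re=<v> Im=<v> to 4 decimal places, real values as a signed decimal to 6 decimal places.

Legendre polynomial (addition theorem), +0.279789

This sum is the spherical-harmonic addition theorem: it equals the Legendre polynomial P_l(cos γ) of the angle γ between the two directions.
Expand P_4 via completeness: Σ_{m} conj(Y_{4,m}) at Ω₁ times Y_{4,m} at Ω₂ —
  term(m=-4) = -0.00000 + 0.00000j   from Y*(Ω₁)=0.40746 + 0.05345j, Y(Ω₂)=-0.00000 + 0.00001j
  term(m=-3) = 0.00009 - 0.00003j   from Y*(Ω₁)=0.02205 - 0.22464j, Y(Ω₂)=0.00016 + 0.00039j
  term(m=-2) = 0.00154 + 0.00176j   from Y*(Ω₁)=0.23985 + 0.01567j, Y(Ω₂)=0.00687 + 0.00689j
  term(m=-1) = 0.01313 - 0.02893j   from Y*(Ω₁)=0.00793 - 0.24294j, Y(Ω₂)=0.12073 + 0.05011j
  term(m=+0) = 0.17086 + 0.00000j   from Y*(Ω₁)=0.20692 + 0.00000j, Y(Ω₂)=0.82573 + 0.00000j
  term(m=+1) = 0.01313 + 0.02893j   from Y*(Ω₁)=-0.00793 - 0.24294j, Y(Ω₂)=-0.12073 + 0.05011j
  term(m=+2) = 0.00154 - 0.00176j   from Y*(Ω₁)=0.23985 - 0.01567j, Y(Ω₂)=0.00687 - 0.00689j
  term(m=+3) = 0.00009 + 0.00003j   from Y*(Ω₁)=-0.02205 - 0.22464j, Y(Ω₂)=-0.00016 + 0.00039j
  term(m=+4) = -0.00000 - 0.00000j   from Y*(Ω₁)=0.40746 - 0.05345j, Y(Ω₂)=-0.00000 - 0.00001j
Σ over m = 0.20038 - 0.00000j; ×(4π/9) → 0.27979 - 0.00000j. Real part: 0.279789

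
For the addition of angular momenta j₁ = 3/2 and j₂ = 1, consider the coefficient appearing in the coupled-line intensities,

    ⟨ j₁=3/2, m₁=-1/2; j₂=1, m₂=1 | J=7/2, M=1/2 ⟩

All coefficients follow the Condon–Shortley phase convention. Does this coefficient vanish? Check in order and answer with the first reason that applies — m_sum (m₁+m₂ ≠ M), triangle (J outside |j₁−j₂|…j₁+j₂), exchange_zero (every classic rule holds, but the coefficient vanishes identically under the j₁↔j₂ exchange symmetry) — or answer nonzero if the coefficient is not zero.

triangle

m-sum: m₁+m₂ = -1/2+1 = 1/2, M = 1/2  ✓
triangle: need |j₁−j₂| ≤ J ≤ j₁+j₂, i.e. J ∈ [1/2, 5/2]; J = 7/2 is outside ✗ ⇒ coefficient is 0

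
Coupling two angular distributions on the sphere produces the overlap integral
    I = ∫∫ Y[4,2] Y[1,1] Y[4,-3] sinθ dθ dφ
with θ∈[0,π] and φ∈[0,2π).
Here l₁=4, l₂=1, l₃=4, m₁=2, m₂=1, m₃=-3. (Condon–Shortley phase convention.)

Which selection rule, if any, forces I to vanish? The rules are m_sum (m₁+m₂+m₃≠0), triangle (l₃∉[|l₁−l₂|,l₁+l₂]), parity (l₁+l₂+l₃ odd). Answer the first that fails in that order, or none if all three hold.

parity

Σmᵢ = 0  ✓
l₃∈[|l₁−l₂|,l₁+l₂]=[3,5], have l₃=4  ✓
Σlᵢ = 9 ⇒ odd  ✗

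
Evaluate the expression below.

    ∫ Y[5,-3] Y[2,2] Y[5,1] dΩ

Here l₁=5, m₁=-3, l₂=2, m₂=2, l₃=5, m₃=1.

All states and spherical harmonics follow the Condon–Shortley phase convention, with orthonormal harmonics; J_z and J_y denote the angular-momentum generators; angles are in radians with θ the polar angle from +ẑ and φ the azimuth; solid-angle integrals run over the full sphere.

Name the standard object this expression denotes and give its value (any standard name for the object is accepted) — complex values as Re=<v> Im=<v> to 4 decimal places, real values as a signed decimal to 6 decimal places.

Gaunt coefficient, +0.171169

This is a Gaunt coefficient — the integral of a triple product of spherical harmonics over the sphere.
m-sum 0 ✓  L=12 even ✓  3≤5≤7 ✓
Π(2lᵢ+1) = 11×5×11 = 605
triangle coeff Δ(5,2,5) = 1/38610
Σ_t [0,2]: t=0:+1/2880 t=1:−1/576 t=2:+1/2880 = -1/960
(3j)²=10/429 [(5 2 5; 0 0 0)], sign=+1
Σ_t [2,2]: t=2:+1/5760 = 1/5760
(3j)²=56/2145 [(5 2 5; -3 2 1)], sign=+1
⇒ 4πI² = 560/1521
I = (+1)√(560/1521/(4π)) = 0.17116875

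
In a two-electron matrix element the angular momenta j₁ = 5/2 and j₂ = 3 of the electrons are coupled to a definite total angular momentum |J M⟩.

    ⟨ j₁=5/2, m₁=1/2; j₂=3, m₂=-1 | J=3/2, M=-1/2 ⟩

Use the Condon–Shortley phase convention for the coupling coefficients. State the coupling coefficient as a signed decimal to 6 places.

−√(1/105) = -0.097590

triangle: 4!×1!×2!/8! = 48/40320
(j±m)!: 3!×2!×2!×4!×1!×2! = 1152
prefactor² = (2J+1)×Δ×N² = 192/35
  k=1: −1/(1!×3!×1!×1!×0!×1!) = -1/6
  k=2: +1/(2!×2!×0!×0!×1!×2!) = 1/8
Σ = -1/24  ⇒  CG² = 192/35×(-1/24)² = 1/105
CG = −√(1/105) = -0.097590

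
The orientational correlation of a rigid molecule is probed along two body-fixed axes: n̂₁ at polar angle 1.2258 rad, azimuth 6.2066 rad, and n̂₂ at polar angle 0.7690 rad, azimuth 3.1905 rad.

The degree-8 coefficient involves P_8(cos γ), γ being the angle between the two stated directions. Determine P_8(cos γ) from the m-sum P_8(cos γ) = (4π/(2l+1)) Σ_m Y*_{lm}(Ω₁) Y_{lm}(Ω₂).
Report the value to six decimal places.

-0.261032

Summing Y*_{l m}(θ₁,φ₁)·Y_{l m}(θ₂,φ₂) over m ∈ [−8, 8]; prefactor 4π/(2·8+1) = 0.739198:
  [-8]  conj(Y_{8,-8})(Ω₁) = (0.259406, -0.182341) ; Y_{8,-8}(Ω₂) = (0.026062, -0.010751) ; Δ = (0.004800, -0.007541)
  [-7]  conj(Y_{8,-7})(Ω₁) = (0.391850, -0.232813) ; Y_{8,-7}(Ω₂) = (-0.109767, 0.039119) ; Δ = (-0.033905, 0.040884)
  [-6]  conj(Y_{8,-6})(Ω₁) = (0.167702, -0.082986) ; Y_{8,-6}(Ω₂) = (0.274921, -0.083072) ; Δ = (0.039211, -0.036746)
  [-5]  conj(Y_{8,-5})(Ω₁) = (-0.241827, 0.097410) ; Y_{8,-5}(Ω₂) = (-0.437617, 0.109199) ; Δ = (0.095190, -0.069036)
  [-4]  conj(Y_{8,-4})(Ω₁) = (-0.284208, 0.089894) ; Y_{8,-4}(Ω₂) = (0.380815, -0.075464) ; Δ = (-0.101447, 0.055681)
  [-3]  conj(Y_{8,-3})(Ω₁) = (0.128600, -0.030078) ; Y_{8,-3}(Ω₂) = (0.005509, -0.000814) ; Δ = (0.000684, -0.000270)
  [-2]  conj(Y_{8,-2})(Ω₁) = (0.315529, -0.048711) ; Y_{8,-2}(Ω₂) = (-0.372614, 0.036564) ; Δ = (-0.115789, 0.029687)
  [-1]  conj(Y_{8,-1})(Ω₁) = (-0.073173, 0.005615) ; Y_{8,-1}(Ω₂) = (0.179346, -0.008778) ; Δ = (-0.013074, 0.001649)
  [+0]  conj(Y_{8,0})(Ω₁) = (-0.321017, -0.000000) ; Y_{8,0}(Ω₂) = (0.325432, 0.000000) ; Δ = (-0.104469, -0.000000)
  [+1]  conj(Y_{8,1})(Ω₁) = (0.073173, 0.005615) ; Y_{8,1}(Ω₂) = (-0.179346, -0.008778) ; Δ = (-0.013074, -0.001649)
  [+2]  conj(Y_{8,2})(Ω₁) = (0.315529, 0.048711) ; Y_{8,2}(Ω₂) = (-0.372614, -0.036564) ; Δ = (-0.115789, -0.029687)
  [+3]  conj(Y_{8,3})(Ω₁) = (-0.128600, -0.030078) ; Y_{8,3}(Ω₂) = (-0.005509, -0.000814) ; Δ = (0.000684, 0.000270)
  [+4]  conj(Y_{8,4})(Ω₁) = (-0.284208, -0.089894) ; Y_{8,4}(Ω₂) = (0.380815, 0.075464) ; Δ = (-0.101447, -0.055681)
  [+5]  conj(Y_{8,5})(Ω₁) = (0.241827, 0.097410) ; Y_{8,5}(Ω₂) = (0.437617, 0.109199) ; Δ = (0.095190, 0.069036)
  [+6]  conj(Y_{8,6})(Ω₁) = (0.167702, 0.082986) ; Y_{8,6}(Ω₂) = (0.274921, 0.083072) ; Δ = (0.039211, 0.036746)
  [+7]  conj(Y_{8,7})(Ω₁) = (-0.391850, -0.232813) ; Y_{8,7}(Ω₂) = (0.109767, 0.039119) ; Δ = (-0.033905, -0.040884)
  [+8]  conj(Y_{8,8})(Ω₁) = (0.259406, 0.182341) ; Y_{8,8}(Ω₂) = (0.026062, 0.010751) ; Δ = (0.004800, 0.007541)
Total Σ_m = (-0.353128, 0.000000). Multiply by 0.739198: (-0.261032, 0.000000). P_8(cos γ) = -0.261032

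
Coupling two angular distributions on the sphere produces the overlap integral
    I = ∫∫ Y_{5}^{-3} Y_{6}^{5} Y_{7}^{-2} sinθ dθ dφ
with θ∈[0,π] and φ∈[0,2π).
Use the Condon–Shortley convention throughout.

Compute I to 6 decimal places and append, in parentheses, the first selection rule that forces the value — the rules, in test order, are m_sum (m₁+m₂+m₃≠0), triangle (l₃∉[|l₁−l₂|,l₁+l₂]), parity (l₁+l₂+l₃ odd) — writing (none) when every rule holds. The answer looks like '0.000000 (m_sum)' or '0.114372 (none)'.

Checks pass: Σm=0; 18 even; l₃=7∈[1,11].
(2·5+1)(2·6+1)(2·7+1) = 2145
Δ: 4! 6! 8! / 19! → 1/174594420
sum: t=0:+1/4147200 t=1:−1/207360 t=2:+1/82944 t=3:−1/207360 t=4:+1/4147200 = 1/345600
3j²(5 6 7; 0 0 0) = Δ·Π!·Σ² = 420/46189  (sign -1)
sum: t=3:−1/29030400 t=4:+1/5806080 = 1/7257600
3j²(5 6 7; -3 5 -2) = Δ·Π!·Σ² = 64/4199  (sign -1)
combine: 4πI² = 2145·420/46189·64/4199 = 403200/1356277
take √, sign +1: I = 0.15380878
No selection rule forces the value: the integral is nonzero (none).

0.153809 (none)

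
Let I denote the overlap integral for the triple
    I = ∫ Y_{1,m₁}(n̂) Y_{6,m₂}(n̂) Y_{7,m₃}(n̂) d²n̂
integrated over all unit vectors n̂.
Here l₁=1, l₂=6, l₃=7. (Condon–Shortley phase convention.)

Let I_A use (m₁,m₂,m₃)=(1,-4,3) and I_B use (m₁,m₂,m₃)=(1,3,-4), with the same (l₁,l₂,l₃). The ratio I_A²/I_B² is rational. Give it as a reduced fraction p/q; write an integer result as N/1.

Same 1,6,7: normalisation and zero-m 3j drop out of the ratio.
A: Δ: 0! 2! 12! / 15! → 1/1365; sum: t=0:+1/14515200 = 1/14515200; 3j²(1 6 7; 1 -4 3) = Δ·Π!·Σ² = 2/455  (sign +1)
B: Δ: 0! 2! 12! / 15! → 1/1365; sum: t=0:+1/4354560 = 1/4354560; 3j²(1 6 7; 1 3 -4) = Δ·Π!·Σ² = 11/273  (sign -1)
I_A²/I_B² = (2/455)/(11/273) = 6/55

6/55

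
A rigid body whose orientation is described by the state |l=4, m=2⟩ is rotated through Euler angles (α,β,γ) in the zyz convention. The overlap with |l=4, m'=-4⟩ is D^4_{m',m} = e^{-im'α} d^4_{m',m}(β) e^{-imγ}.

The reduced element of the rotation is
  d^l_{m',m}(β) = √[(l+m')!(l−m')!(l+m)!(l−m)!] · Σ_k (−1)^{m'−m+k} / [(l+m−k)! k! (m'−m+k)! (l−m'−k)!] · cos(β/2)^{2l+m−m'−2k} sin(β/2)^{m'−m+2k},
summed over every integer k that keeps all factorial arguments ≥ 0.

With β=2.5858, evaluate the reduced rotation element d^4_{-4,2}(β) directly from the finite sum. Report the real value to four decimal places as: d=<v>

d^4_{-4,2}(β=2.5858) via the finite sum:
Half-angle: c=0.274333, s=0.961635. N=√(1·40320·720·2)=7619.763776
k: max(0,(2)−(-4))=6 … min(4+(2),4−(-4))=6
  k=6: (−1)^0·7619.7638/(1440)·0.2743^2·0.9616^6 = +0.314917
d^4_{-4,2}(2.5858) = +0.314917

d=0.3149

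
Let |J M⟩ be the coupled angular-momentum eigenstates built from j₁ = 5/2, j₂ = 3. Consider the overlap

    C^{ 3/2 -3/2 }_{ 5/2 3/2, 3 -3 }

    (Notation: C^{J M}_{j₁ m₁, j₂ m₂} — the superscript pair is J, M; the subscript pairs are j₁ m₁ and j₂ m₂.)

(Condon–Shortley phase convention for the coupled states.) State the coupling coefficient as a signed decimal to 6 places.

+0.462910  (= +√(3/14))

j₁+j₂−J=4  J+j₁−j₂=1  J−j₁+j₂=2  j₁+j₂+J+1=8
(j₁±m₁, j₂±m₂, J±M) = (4,1,0,6,0,3)
P² = 3456/7
sum k=0..0:
  [0] +1/48 = 1/48
S = 1/48
C² = P²·S² = 3/14 ; C = +0.462910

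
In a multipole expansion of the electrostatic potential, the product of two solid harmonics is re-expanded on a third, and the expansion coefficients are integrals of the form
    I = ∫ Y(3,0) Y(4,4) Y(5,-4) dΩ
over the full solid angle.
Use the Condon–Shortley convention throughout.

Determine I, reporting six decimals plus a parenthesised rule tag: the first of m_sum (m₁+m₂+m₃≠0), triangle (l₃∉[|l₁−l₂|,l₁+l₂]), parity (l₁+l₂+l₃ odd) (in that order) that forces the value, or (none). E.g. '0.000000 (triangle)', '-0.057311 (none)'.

-0.207724 (none)

Checks pass: Σm=0; 12 even; l₃=5∈[1,7].
(2·3+1)(2·4+1)(2·5+1) = 693
Δ: 2! 4! 6! / 13! → 1/180180
sum: t=0:+1/576 t=1:−1/144 t=2:+1/576 = -1/288
3j²(3 4 5; 0 0 0) = Δ·Π!·Σ² = 20/1001  (sign +1)
sum: t=2:+1/8640 = 1/8640
3j²(3 4 5; 0 4 -4) = Δ·Π!·Σ² = 28/715  (sign -1)
combine: 4πI² = 693·20/1001·28/715 = 1008/1859
take √, sign -1: I = -0.20772350
No selection rule forces the value: the integral is nonzero (none).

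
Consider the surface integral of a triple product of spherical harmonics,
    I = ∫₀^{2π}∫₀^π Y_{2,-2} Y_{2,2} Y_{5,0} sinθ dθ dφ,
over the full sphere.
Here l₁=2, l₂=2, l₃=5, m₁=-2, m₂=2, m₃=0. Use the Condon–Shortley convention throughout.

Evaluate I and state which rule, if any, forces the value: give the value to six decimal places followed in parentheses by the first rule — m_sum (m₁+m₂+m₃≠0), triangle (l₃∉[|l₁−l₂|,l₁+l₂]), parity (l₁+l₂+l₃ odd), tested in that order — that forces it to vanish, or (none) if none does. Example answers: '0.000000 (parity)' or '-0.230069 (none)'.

triangle: need 0≤l₃≤4, have 5; I=0

0.000000 (triangle)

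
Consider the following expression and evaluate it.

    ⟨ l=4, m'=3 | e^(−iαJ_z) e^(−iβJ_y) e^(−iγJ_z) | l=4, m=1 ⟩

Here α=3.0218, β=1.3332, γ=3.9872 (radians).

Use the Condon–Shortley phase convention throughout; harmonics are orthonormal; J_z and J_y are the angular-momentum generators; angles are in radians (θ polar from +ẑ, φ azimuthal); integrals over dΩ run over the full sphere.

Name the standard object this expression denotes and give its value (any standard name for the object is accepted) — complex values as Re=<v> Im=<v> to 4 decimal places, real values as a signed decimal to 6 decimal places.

This is a Wigner D-matrix element — the rotation-matrix element ⟨l m'| R(α,β,γ) |l m⟩ in the angular-momentum basis.
First d^4_{3,1}(β=1.3332), then the phase factors e^{-i(3)α} and e^{-i(1)γ}:
Half-angle: c=0.785928, s=0.618317. N=√(5040·1·120·6)=1904.940944
The bounds max(0,m−m')=0 and min(l+m,l−m')=1 give 2 terms
  k=0: (−1)^2·1904.9409/(240)·0.7859^6·0.6183^2 = +0.715141
  k=1: (−1)^3·1904.9409/(144)·0.7859^4·0.6183^4 = -0.737729
d^4_{3,1}(1.3332) = +0.715141 -0.737729 = -0.022589
Attach z-rotation phases: D = e^{-i(3)(3.0218)}·(-0.022589)·e^{-i(1)(3.9872)} = -0.019971+0.010556i

Wigner D-matrix element, Re=-0.0200 Im=0.0106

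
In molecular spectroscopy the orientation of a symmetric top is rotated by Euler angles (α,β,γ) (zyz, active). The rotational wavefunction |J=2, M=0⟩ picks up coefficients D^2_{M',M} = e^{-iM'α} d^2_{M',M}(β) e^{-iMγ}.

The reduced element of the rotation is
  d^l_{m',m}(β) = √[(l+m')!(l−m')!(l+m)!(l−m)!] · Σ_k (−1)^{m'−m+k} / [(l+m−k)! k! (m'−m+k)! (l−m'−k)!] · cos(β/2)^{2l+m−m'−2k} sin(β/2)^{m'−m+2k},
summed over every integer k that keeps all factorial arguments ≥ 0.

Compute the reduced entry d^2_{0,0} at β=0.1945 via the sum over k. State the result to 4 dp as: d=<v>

d=0.9440

d^2_{0,0}(β=0.1945) via the finite sum:
With c≡cos(β/2)=0.995275 and s≡sin(β/2)=0.097097, N=[2·2·2·2]^{1/2}=4.000000
k∈{0,1,2} keeps every argument non-negative
  k=0: (−1)^0·4.0000/(4)·0.9953^4·0.0971^0 = +0.981233
  k=1: (−1)^1·4.0000/(1)·0.9953^2·0.0971^2 = -0.037356
  k=2: (−1)^2·4.0000/(4)·0.9953^0·0.0971^4 = +0.000089
d^2_{0,0}(0.1945) = +0.981233 -0.037356 +0.000089 = +0.943967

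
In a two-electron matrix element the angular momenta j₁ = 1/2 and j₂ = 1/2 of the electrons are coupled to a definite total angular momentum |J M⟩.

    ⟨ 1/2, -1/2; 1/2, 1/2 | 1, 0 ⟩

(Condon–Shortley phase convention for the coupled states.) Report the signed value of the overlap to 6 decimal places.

√[3·0!1!1!/3! · 0!1!1!0!1!1!] = √(1/2)
  +(−1)^0/∏(0,0,1,1,0,0)! = 1  (running 1)
⟨..|..⟩ = √(1/2)·(1) = +0.707107

+0.707107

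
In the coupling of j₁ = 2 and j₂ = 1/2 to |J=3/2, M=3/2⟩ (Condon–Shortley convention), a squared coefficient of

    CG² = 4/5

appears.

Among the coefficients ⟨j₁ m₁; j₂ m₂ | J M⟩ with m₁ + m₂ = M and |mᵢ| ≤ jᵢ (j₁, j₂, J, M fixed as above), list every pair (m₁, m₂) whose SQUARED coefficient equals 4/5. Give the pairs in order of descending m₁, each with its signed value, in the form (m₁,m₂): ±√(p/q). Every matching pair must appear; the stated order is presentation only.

(2,-1/2): +√(4/5)

Admissible pairs with m₁+m₂ = M = 3/2: (1,1/2), (2,-1/2)
  (m₁,m₂)=(2,-1/2): CG² = 4/5, CG = +√(4/5)   ← matches the target
  (m₁,m₂)=(1,1/2): CG² = 1/5, CG = −√(1/5)
Pairs with CG² = 4/5: (2,-1/2): +√(4/5)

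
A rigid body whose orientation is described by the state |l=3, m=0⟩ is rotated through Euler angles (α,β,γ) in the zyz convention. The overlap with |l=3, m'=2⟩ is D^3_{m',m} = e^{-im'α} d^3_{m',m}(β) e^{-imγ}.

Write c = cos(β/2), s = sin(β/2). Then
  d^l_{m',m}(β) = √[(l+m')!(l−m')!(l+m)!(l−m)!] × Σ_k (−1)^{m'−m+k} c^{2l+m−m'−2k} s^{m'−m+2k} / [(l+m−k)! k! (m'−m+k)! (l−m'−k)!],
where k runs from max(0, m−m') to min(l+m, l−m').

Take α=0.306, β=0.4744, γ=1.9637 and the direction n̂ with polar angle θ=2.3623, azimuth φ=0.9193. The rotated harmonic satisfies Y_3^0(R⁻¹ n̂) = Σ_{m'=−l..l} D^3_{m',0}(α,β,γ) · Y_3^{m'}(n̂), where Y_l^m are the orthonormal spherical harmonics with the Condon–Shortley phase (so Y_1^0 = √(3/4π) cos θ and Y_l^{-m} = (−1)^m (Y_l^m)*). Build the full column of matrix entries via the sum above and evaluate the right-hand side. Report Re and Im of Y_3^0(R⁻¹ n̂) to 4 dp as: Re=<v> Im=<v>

Need the full column D^3_{m',0} for m'=−3..3 at α=0.3060, β=0.4744, γ=1.9637.
cos(β/2)=0.972000, sin(β/2)=0.234982
d^3_{-3,0}: single k=3 term ⇒ +0.053286;  D = +0.032367+0.042330i
d^3_{-2,0}: k∈[2..3] ⇒ +0.269957 -0.015777 = +0.254180;  D = +0.208046+0.146028i
d^3_{-1,0}: k∈[1..3] ⇒ +0.706246 -0.123827 +0.002412 = +0.584831;  D = +0.557664+0.176179i
d^3_{0,0}: k∈[0..3] ⇒ +0.843329 -0.443584 +0.025925 -0.000168 = +0.425501;  D = +0.425501+0.000000i
d^3_{1,0}: k∈[0..2] ⇒ -0.706246 +0.123827 -0.002412 = -0.584831;  D = -0.557664+0.176179i
d^3_{2,0}: k∈[0..1] ⇒ +0.269957 -0.015777 = +0.254180;  D = +0.208046-0.146028i
d^3_{3,0}: single k=0 term ⇒ -0.053286;  D = -0.032367+0.042330i
Y_3^{m'}(θ=2.3623,φ=0.9193) and Σ D·Y over m':
  (+0.0324+0.0423i)·(-0.1343-0.0542i)  (+0.2080+0.1460i)·(+0.0950+0.3463i)  (+0.5577+0.1762i)·(+0.2108-0.2764i)  (+0.4255+0.0000i)·(+0.1246+0.0000i)  (-0.5577+0.1762i)·(-0.2108-0.2764i)  (+0.2080-0.1460i)·(+0.0950-0.3463i)  (-0.0324+0.0423i)·(+0.1343-0.0542i)
Y_3^0(R⁻¹ n̂) = +0.319827-0.000000i

Re=0.3198 Im=0.0000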